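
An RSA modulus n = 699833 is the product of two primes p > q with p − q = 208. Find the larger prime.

Since p = q + 208, we have 699833 = q(q + 208), so q² + 208q − 699833 = 0.
Discriminant: 208² + 4·699833 = 43264 + 2799332 = 2842596; √2842596 = 1686.
q = (−208 + 1686)/2 = 739, and p = q + 208 = 947.
Check: 739 · 947 = 699833.

947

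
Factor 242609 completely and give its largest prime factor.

83

242609 = 37 · 6557
6557 = 79 · 83
83 is prime.
So 242609 = 37 · 79 · 83; the largest prime factor is 83.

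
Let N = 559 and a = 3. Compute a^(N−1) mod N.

391

3^1 ≡ 3 (mod 559)
3^2 ≡ 3^2 = 9 ≡ 9 (mod 559)
3^4 ≡ 9^2 = 81 ≡ 81 (mod 559)
3^8 ≡ 81^2 = 6561 ≡ 412 (mod 559)
3^16 ≡ 412^2 = 169744 ≡ 367 (mod 559)
3^32 ≡ 367^2 = 134689 ≡ 529 (mod 559)
3^64 ≡ 529^2 = 279841 ≡ 341 (mod 559)
3^128 ≡ 341^2 = 116281 ≡ 9 (mod 559)
3^256 ≡ 9^2 = 81 ≡ 81 (mod 559)
3^512 ≡ 81^2 = 6561 ≡ 412 (mod 559)
558 = 512 + 32 + 8 + 4 + 2 in binary powers of 2.
So 3^558 ≡ 412 · 529 · 412 · 81 · 9 ≡ 391 (mod 559).
Since 391 ≠ 1, base 3 is a Fermat witness: 559 is composite.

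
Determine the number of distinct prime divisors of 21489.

4

21489 = 3 · 7163
7163 = 13 · 551
551 = 19 · 29
21489 = 3 · 13 · 19 · 29, which has 4 distinct prime factors.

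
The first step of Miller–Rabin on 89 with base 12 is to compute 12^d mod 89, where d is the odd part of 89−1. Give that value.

89 − 1 = 88 = 2^3 · 11, so d = 11.
12^1 ≡ 12 (mod 89)
12^2 ≡ 12^2 = 144 ≡ 55 (mod 89)
12^4 ≡ 55^2 = 3025 ≡ 88 (mod 89)
12^8 ≡ 88^2 = 7744 ≡ 1 (mod 89)
11 = 8 + 2 + 1 in binary powers of 2.
So 12^11 ≡ 1 · 55 · 12 ≡ 37 (mod 89).
Squaring chain: 37 → 34 → 88; reaches −1, so base 12 does not prove 89 composite.

37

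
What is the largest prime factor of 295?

295 = 5 · 59
59 is prime.
So 295 = 5 · 59; the largest prime factor is 59.

59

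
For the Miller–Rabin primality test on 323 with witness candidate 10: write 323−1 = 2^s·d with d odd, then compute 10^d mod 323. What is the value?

78

323 − 1 = 322 = 2^1 · 161, so d = 161.
10^1 ≡ 10 (mod 323)
10^2 ≡ 10^2 = 100 ≡ 100 (mod 323)
10^4 ≡ 100^2 = 10000 ≡ 310 (mod 323)
10^8 ≡ 310^2 = 96100 ≡ 169 (mod 323)
10^16 ≡ 169^2 = 28561 ≡ 137 (mod 323)
10^32 ≡ 137^2 = 18769 ≡ 35 (mod 323)
10^64 ≡ 35^2 = 1225 ≡ 256 (mod 323)
10^128 ≡ 256^2 = 65536 ≡ 290 (mod 323)
161 = 128 + 32 + 1 in binary powers of 2.
So 10^161 ≡ 290 · 35 · 10 ≡ 78 (mod 323).
Squaring chain: 78; never reaches −1, so base 10 is a Miller–Rabin witness that 323 is composite.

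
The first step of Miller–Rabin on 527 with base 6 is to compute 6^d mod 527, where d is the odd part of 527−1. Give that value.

150

527 − 1 = 526 = 2^1 · 263, so d = 263.
6^1 ≡ 6 (mod 527)
6^2 ≡ 6^2 = 36 ≡ 36 (mod 527)
6^4 ≡ 36^2 = 1296 ≡ 242 (mod 527)
6^8 ≡ 242^2 = 58564 ≡ 67 (mod 527)
6^16 ≡ 67^2 = 4489 ≡ 273 (mod 527)
6^32 ≡ 273^2 = 74529 ≡ 222 (mod 527)
6^64 ≡ 222^2 = 49284 ≡ 273 (mod 527)
6^128 ≡ 273^2 = 74529 ≡ 222 (mod 527)
6^256 ≡ 222^2 = 49284 ≡ 273 (mod 527)
263 = 256 + 4 + 2 + 1 in binary powers of 2.
So 6^263 ≡ 273 · 242 · 36 · 6 ≡ 150 (mod 527).
Squaring chain: 150; never reaches −1, so base 6 is a Miller–Rabin witness that 527 is composite.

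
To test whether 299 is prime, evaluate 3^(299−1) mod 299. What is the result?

3^1 ≡ 3 (mod 299)
3^2 ≡ 3^2 = 9 ≡ 9 (mod 299)
3^4 ≡ 9^2 = 81 ≡ 81 (mod 299)
3^8 ≡ 81^2 = 6561 ≡ 282 (mod 299)
3^16 ≡ 282^2 = 79524 ≡ 289 (mod 299)
3^32 ≡ 289^2 = 83521 ≡ 100 (mod 299)
3^64 ≡ 100^2 = 10000 ≡ 133 (mod 299)
3^128 ≡ 133^2 = 17689 ≡ 48 (mod 299)
3^256 ≡ 48^2 = 2304 ≡ 211 (mod 299)
298 = 256 + 32 + 8 + 2 in binary powers of 2.
So 3^298 ≡ 211 · 100 · 282 · 9 ≡ 3 (mod 299).
Since 3 ≠ 1, base 3 is a Fermat witness: 299 is composite.

3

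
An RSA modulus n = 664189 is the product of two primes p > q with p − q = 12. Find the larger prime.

Since p = q + 12, we have 664189 = q(q + 12), so q² + 12q − 664189 = 0.
Discriminant: 12² + 4·664189 = 144 + 2656756 = 2656900; √2656900 = 1630.
q = (−12 + 1630)/2 = 809, and p = q + 12 = 821.
Check: 809 · 821 = 664189.

821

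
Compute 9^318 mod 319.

25

9^1 ≡ 9 (mod 319)
9^2 ≡ 9^2 = 81 ≡ 81 (mod 319)
9^4 ≡ 81^2 = 6561 ≡ 181 (mod 319)
9^8 ≡ 181^2 = 32761 ≡ 223 (mod 319)
9^16 ≡ 223^2 = 49729 ≡ 284 (mod 319)
9^32 ≡ 284^2 = 80656 ≡ 268 (mod 319)
9^64 ≡ 268^2 = 71824 ≡ 49 (mod 319)
9^128 ≡ 49^2 = 2401 ≡ 168 (mod 319)
9^256 ≡ 168^2 = 28224 ≡ 152 (mod 319)
318 = 256 + 32 + 16 + 8 + 4 + 2 in binary powers of 2.
So 9^318 ≡ 152 · 268 · 284 · 223 · 181 · 81 ≡ 25 (mod 319).
Since 25 ≠ 1, base 9 is a Fermat witness: 319 is composite.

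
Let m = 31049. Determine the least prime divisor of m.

31049 is odd.
Digit sum 17, not divisible by 3.
Ends in 9: not divisible by 5.
7: 31049 = 7·4435 + 4
11: 31049 = 11·2822 + 7
13: 31049 = 13·2388 + 5
17: 31049 = 17·1826 + 7
19: 31049 = 19·1634 + 3
23: 31049 = 23·1349 + 22
29: 31049 = 29·1070 + 19
31: 31049 = 31·1001 + 18
37: 31049 = 37·839 + 6
41: 31049 = 41·757 + 12
43: 31049 = 43·722 + 3
47: 31049 = 47·660 + 29
53: 31049 = 53·585 + 44
59: 31049 = 59·526 + 15
61: 31049 = 61·509

61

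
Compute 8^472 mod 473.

262

8^1 ≡ 8 (mod 473)
8^2 ≡ 8^2 = 64 ≡ 64 (mod 473)
8^4 ≡ 64^2 = 4096 ≡ 312 (mod 473)
8^8 ≡ 312^2 = 97344 ≡ 379 (mod 473)
8^16 ≡ 379^2 = 143641 ≡ 322 (mod 473)
8^32 ≡ 322^2 = 103684 ≡ 97 (mod 473)
8^64 ≡ 97^2 = 9409 ≡ 422 (mod 473)
8^128 ≡ 422^2 = 178084 ≡ 236 (mod 473)
8^256 ≡ 236^2 = 55696 ≡ 355 (mod 473)
472 = 256 + 128 + 64 + 16 + 8 in binary powers of 2.
So 8^472 ≡ 355 · 236 · 422 · 322 · 379 ≡ 262 (mod 473).
Since 262 ≠ 1, base 8 is a Fermat witness: 473 is composite.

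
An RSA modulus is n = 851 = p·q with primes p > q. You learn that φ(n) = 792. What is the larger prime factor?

37

φ(n) = (p−1)(q−1) = n − (p+q) + 1, so p + q = 851 − 792 + 1 = 60.
p and q are the roots of t² − 60t + 851 = 0.
Discriminant: 60² − 4·851 = 3600 − 3404 = 196; √196 = 14.
q = (60 − 14)/2 = 23, p = (60 + 14)/2 = 37.
Check: 23 · 37 = 851.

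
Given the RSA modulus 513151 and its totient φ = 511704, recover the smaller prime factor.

φ(n) = (p−1)(q−1) = n − (p+q) + 1, so p + q = 513151 − 511704 + 1 = 1448.
p and q are the roots of t² − 1448t + 513151 = 0.
Discriminant: 1448² − 4·513151 = 2096704 − 2052604 = 44100; √44100 = 210.
q = (1448 − 210)/2 = 619, p = (1448 + 210)/2 = 829.
Check: 619 · 829 = 513151.

619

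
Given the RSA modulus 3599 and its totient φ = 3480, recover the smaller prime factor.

59

φ(n) = (p−1)(q−1) = n − (p+q) + 1, so p + q = 3599 − 3480 + 1 = 120.
p and q are the roots of t² − 120t + 3599 = 0.
Discriminant: 120² − 4·3599 = 14400 − 14396 = 4; √4 = 2.
q = (120 − 2)/2 = 59, p = (120 + 2)/2 = 61.
Check: 59 · 61 = 3599.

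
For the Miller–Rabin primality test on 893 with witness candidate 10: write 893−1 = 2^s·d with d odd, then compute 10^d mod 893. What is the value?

893 − 1 = 892 = 2^2 · 223, so d = 223.
10^1 ≡ 10 (mod 893)
10^2 ≡ 10^2 = 100 ≡ 100 (mod 893)
10^4 ≡ 100^2 = 10000 ≡ 177 (mod 893)
10^8 ≡ 177^2 = 31329 ≡ 74 (mod 893)
10^16 ≡ 74^2 = 5476 ≡ 118 (mod 893)
10^32 ≡ 118^2 = 13924 ≡ 529 (mod 893)
10^64 ≡ 529^2 = 279841 ≡ 332 (mod 893)
10^128 ≡ 332^2 = 110224 ≡ 385 (mod 893)
223 = 128 + 64 + 16 + 8 + 4 + 2 + 1 in binary powers of 2.
So 10^223 ≡ 385 · 332 · 118 · 74 · 177 · 100 · 10 ≡ 775 (mod 893).
Squaring chain: 775 → 529; never reaches −1, so base 10 is a Miller–Rabin witness that 893 is composite.

775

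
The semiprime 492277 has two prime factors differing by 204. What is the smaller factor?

607

Since p = q + 204, we have 492277 = q(q + 204), so q² + 204q − 492277 = 0.
Discriminant: 204² + 4·492277 = 41616 + 1969108 = 2010724; √2010724 = 1418.
q = (−204 + 1418)/2 = 607, and p = q + 204 = 811.
Check: 607 · 811 = 492277.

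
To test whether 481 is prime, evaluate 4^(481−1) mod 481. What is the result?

4^1 ≡ 4 (mod 481)
4^2 ≡ 4^2 = 16 ≡ 16 (mod 481)
4^4 ≡ 16^2 = 256 ≡ 256 (mod 481)
4^8 ≡ 256^2 = 65536 ≡ 120 (mod 481)
4^16 ≡ 120^2 = 14400 ≡ 451 (mod 481)
4^32 ≡ 451^2 = 203401 ≡ 419 (mod 481)
4^64 ≡ 419^2 = 175561 ≡ 477 (mod 481)
4^128 ≡ 477^2 = 227529 ≡ 16 (mod 481)
4^256 ≡ 16^2 = 256 ≡ 256 (mod 481)
480 = 256 + 128 + 64 + 32 in binary powers of 2.
So 4^480 ≡ 256 · 16 · 477 · 419 ≡ 417 (mod 481).
Since 417 ≠ 1, base 4 is a Fermat witness: 481 is composite.

417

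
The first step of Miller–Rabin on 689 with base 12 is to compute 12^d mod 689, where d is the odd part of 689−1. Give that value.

337

689 − 1 = 688 = 2^4 · 43, so d = 43.
12^1 ≡ 12 (mod 689)
12^2 ≡ 12^2 = 144 ≡ 144 (mod 689)
12^4 ≡ 144^2 = 20736 ≡ 66 (mod 689)
12^8 ≡ 66^2 = 4356 ≡ 222 (mod 689)
12^16 ≡ 222^2 = 49284 ≡ 365 (mod 689)
12^32 ≡ 365^2 = 133225 ≡ 248 (mod 689)
43 = 32 + 8 + 2 + 1 in binary powers of 2.
So 12^43 ≡ 248 · 222 · 144 · 12 ≡ 337 (mod 689).
Squaring chain: 337 → 573 → 365 → 248; never reaches −1, so base 12 is a Miller–Rabin witness that 689 is composite.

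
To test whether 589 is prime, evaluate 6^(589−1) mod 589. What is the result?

311

6^1 ≡ 6 (mod 589)
6^2 ≡ 6^2 = 36 ≡ 36 (mod 589)
6^4 ≡ 36^2 = 1296 ≡ 118 (mod 589)
6^8 ≡ 118^2 = 13924 ≡ 377 (mod 589)
6^16 ≡ 377^2 = 142129 ≡ 180 (mod 589)
6^32 ≡ 180^2 = 32400 ≡ 5 (mod 589)
6^64 ≡ 5^2 = 25 ≡ 25 (mod 589)
6^128 ≡ 25^2 = 625 ≡ 36 (mod 589)
6^256 ≡ 36^2 = 1296 ≡ 118 (mod 589)
6^512 ≡ 118^2 = 13924 ≡ 377 (mod 589)
588 = 512 + 64 + 8 + 4 in binary powers of 2.
So 6^588 ≡ 377 · 25 · 377 · 118 ≡ 311 (mod 589).
Since 311 ≠ 1, base 6 is a Fermat witness: 589 is composite.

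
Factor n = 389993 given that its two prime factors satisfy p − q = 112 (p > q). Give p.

Since p = q + 112, we have 389993 = q(q + 112), so q² + 112q − 389993 = 0.
Discriminant: 112² + 4·389993 = 12544 + 1559972 = 1572516; √1572516 = 1254.
q = (−112 + 1254)/2 = 571, and p = q + 112 = 683.
Check: 571 · 683 = 389993.

683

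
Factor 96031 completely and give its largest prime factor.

89

96031 = 13 · 7387
7387 = 83 · 89
89 is prime.
So 96031 = 13 · 83 · 89; the largest prime factor is 89.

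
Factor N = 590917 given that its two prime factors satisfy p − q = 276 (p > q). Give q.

Since p = q + 276, we have 590917 = q(q + 276), so q² + 276q − 590917 = 0.
Discriminant: 276² + 4·590917 = 76176 + 2363668 = 2439844; √2439844 = 1562.
q = (−276 + 1562)/2 = 643, and p = q + 276 = 919.
Check: 643 · 919 = 590917.

643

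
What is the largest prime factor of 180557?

180557 = 13 · 13889
13889 = 17 · 817
817 = 19 · 43
43 is prime.
So 180557 = 13 · 17 · 19 · 43; the largest prime factor is 43.

43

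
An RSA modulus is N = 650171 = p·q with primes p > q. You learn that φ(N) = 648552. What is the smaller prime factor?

φ(n) = (p−1)(q−1) = n − (p+q) + 1, so p + q = 650171 − 648552 + 1 = 1620.
p and q are the roots of t² − 1620t + 650171 = 0.
Discriminant: 1620² − 4·650171 = 2624400 − 2600684 = 23716; √23716 = 154.
q = (1620 − 154)/2 = 733, p = (1620 + 154)/2 = 887.
Check: 733 · 887 = 650171.

733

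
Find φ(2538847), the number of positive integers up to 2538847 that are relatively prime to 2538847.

2498184

Factor: 2538847 = 103 · 157^2.
φ(2538847) = (103−1) · 157^1·(157−1) = 102 · 24492 = 2498184.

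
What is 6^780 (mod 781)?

375

6^1 ≡ 6 (mod 781)
6^2 ≡ 6^2 = 36 ≡ 36 (mod 781)
6^4 ≡ 36^2 = 1296 ≡ 515 (mod 781)
6^8 ≡ 515^2 = 265225 ≡ 466 (mod 781)
6^16 ≡ 466^2 = 217156 ≡ 38 (mod 781)
6^32 ≡ 38^2 = 1444 ≡ 663 (mod 781)
6^64 ≡ 663^2 = 439569 ≡ 647 (mod 781)
6^128 ≡ 647^2 = 418609 ≡ 774 (mod 781)
6^256 ≡ 774^2 = 599076 ≡ 49 (mod 781)
6^512 ≡ 49^2 = 2401 ≡ 58 (mod 781)
780 = 512 + 256 + 8 + 4 in binary powers of 2.
So 6^780 ≡ 58 · 49 · 466 · 515 ≡ 375 (mod 781).
Since 375 ≠ 1, base 6 is a Fermat witness: 781 is composite.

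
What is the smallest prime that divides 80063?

23

80063 is odd.
Digit sum 17, not divisible by 3.
Ends in 3: not divisible by 5.
7: 80063 = 7·11437 + 4
11: 80063 = 11·7278 + 5
13: 80063 = 13·6158 + 9
17: 80063 = 17·4709 + 10
19: 80063 = 19·4213 + 16
23: 80063 = 23·3481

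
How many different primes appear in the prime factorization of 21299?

2

21299 = 19^2 · 59
21299 = 19^2 · 59, which has 2 distinct prime factors.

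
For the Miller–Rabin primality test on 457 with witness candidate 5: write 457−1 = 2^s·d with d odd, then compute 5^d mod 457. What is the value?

457 − 1 = 456 = 2^3 · 57, so d = 57.
5^1 ≡ 5 (mod 457)
5^2 ≡ 5^2 = 25 ≡ 25 (mod 457)
5^4 ≡ 25^2 = 625 ≡ 168 (mod 457)
5^8 ≡ 168^2 = 28224 ≡ 347 (mod 457)
5^16 ≡ 347^2 = 120409 ≡ 218 (mod 457)
5^32 ≡ 218^2 = 47524 ≡ 453 (mod 457)
57 = 32 + 16 + 8 + 1 in binary powers of 2.
So 5^57 ≡ 453 · 218 · 347 · 5 ≡ 207 (mod 457).
Squaring chain: 207 → 348 → 456; reaches −1, so base 5 does not prove 457 composite.

207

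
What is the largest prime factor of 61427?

61

61427 = 19 · 3233
3233 = 53 · 61
61 is prime.
So 61427 = 19 · 53 · 61; the largest prime factor is 61.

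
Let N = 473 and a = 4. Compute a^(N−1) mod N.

4^1 ≡ 4 (mod 473)
4^2 ≡ 4^2 = 16 ≡ 16 (mod 473)
4^4 ≡ 16^2 = 256 ≡ 256 (mod 473)
4^8 ≡ 256^2 = 65536 ≡ 262 (mod 473)
4^16 ≡ 262^2 = 68644 ≡ 59 (mod 473)
4^32 ≡ 59^2 = 3481 ≡ 170 (mod 473)
4^64 ≡ 170^2 = 28900 ≡ 47 (mod 473)
4^128 ≡ 47^2 = 2209 ≡ 317 (mod 473)
4^256 ≡ 317^2 = 100489 ≡ 213 (mod 473)
472 = 256 + 128 + 64 + 16 + 8 in binary powers of 2.
So 4^472 ≡ 213 · 317 · 47 · 59 · 262 ≡ 236 (mod 473).
Since 236 ≠ 1, base 4 is a Fermat witness: 473 is composite.

236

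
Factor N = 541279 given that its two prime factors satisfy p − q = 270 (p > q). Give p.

Since p = q + 270, we have 541279 = q(q + 270), so q² + 270q − 541279 = 0.
Discriminant: 270² + 4·541279 = 72900 + 2165116 = 2238016; √2238016 = 1496.
q = (−270 + 1496)/2 = 613, and p = q + 270 = 883.
Check: 613 · 883 = 541279.

883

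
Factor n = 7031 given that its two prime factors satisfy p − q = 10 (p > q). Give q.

Since p = q + 10, we have 7031 = q(q + 10), so q² + 10q − 7031 = 0.
Discriminant: 10² + 4·7031 = 100 + 28124 = 28224; √28224 = 168.
q = (−10 + 168)/2 = 79, and p = q + 10 = 89.
Check: 79 · 89 = 7031.

79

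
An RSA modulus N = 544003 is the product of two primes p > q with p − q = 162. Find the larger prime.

823

Since p = q + 162, we have 544003 = q(q + 162), so q² + 162q − 544003 = 0.
Discriminant: 162² + 4·544003 = 26244 + 2176012 = 2202256; √2202256 = 1484.
q = (−162 + 1484)/2 = 661, and p = q + 162 = 823.
Check: 661 · 823 = 544003.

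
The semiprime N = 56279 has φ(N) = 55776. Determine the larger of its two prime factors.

φ(n) = (p−1)(q−1) = n − (p+q) + 1, so p + q = 56279 − 55776 + 1 = 504.
p and q are the roots of t² − 504t + 56279 = 0.
Discriminant: 504² − 4·56279 = 254016 − 225116 = 28900; √28900 = 170.
q = (504 − 170)/2 = 167, p = (504 + 170)/2 = 337.
Check: 167 · 337 = 56279.

337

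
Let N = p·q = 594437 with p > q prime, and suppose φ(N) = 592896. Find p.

φ(n) = (p−1)(q−1) = n − (p+q) + 1, so p + q = 594437 − 592896 + 1 = 1542.
p and q are the roots of t² − 1542t + 594437 = 0.
Discriminant: 1542² − 4·594437 = 2377764 − 2377748 = 16; √16 = 4.
q = (1542 − 4)/2 = 769, p = (1542 + 4)/2 = 773.
Check: 769 · 773 = 594437.

773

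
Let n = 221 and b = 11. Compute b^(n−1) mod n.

81

11^1 ≡ 11 (mod 221)
11^2 ≡ 11^2 = 121 ≡ 121 (mod 221)
11^4 ≡ 121^2 = 14641 ≡ 55 (mod 221)
11^8 ≡ 55^2 = 3025 ≡ 152 (mod 221)
11^16 ≡ 152^2 = 23104 ≡ 120 (mod 221)
11^32 ≡ 120^2 = 14400 ≡ 35 (mod 221)
11^64 ≡ 35^2 = 1225 ≡ 120 (mod 221)
11^128 ≡ 120^2 = 14400 ≡ 35 (mod 221)
220 = 128 + 64 + 16 + 8 + 4 in binary powers of 2.
So 11^220 ≡ 35 · 120 · 120 · 152 · 55 ≡ 81 (mod 221).
Since 81 ≠ 1, base 11 is a Fermat witness: 221 is composite.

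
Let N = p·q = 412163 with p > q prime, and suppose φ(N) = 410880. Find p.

φ(n) = (p−1)(q−1) = n − (p+q) + 1, so p + q = 412163 − 410880 + 1 = 1284.
p and q are the roots of t² − 1284t + 412163 = 0.
Discriminant: 1284² − 4·412163 = 1648656 − 1648652 = 4; √4 = 2.
q = (1284 − 2)/2 = 641, p = (1284 + 2)/2 = 643.
Check: 641 · 643 = 412163.

643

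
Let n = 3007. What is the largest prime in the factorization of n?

3007 = 31 · 97
97 is prime.
So 3007 = 31 · 97; the largest prime factor is 97.

97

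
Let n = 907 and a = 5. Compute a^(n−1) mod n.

5^1 ≡ 5 (mod 907)
5^2 ≡ 5^2 = 25 ≡ 25 (mod 907)
5^4 ≡ 25^2 = 625 ≡ 625 (mod 907)
5^8 ≡ 625^2 = 390625 ≡ 615 (mod 907)
5^16 ≡ 615^2 = 378225 ≡ 6 (mod 907)
5^32 ≡ 6^2 = 36 ≡ 36 (mod 907)
5^64 ≡ 36^2 = 1296 ≡ 389 (mod 907)
5^128 ≡ 389^2 = 151321 ≡ 759 (mod 907)
5^256 ≡ 759^2 = 576081 ≡ 136 (mod 907)
5^512 ≡ 136^2 = 18496 ≡ 356 (mod 907)
906 = 512 + 256 + 128 + 8 + 2 in binary powers of 2.
So 5^906 ≡ 356 · 136 · 759 · 615 · 25 ≡ 1 (mod 907).
Since the result is 1, base 5 gives no evidence that 907 is composite.

1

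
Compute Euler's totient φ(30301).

29952

Factor: 30301 = 157 · 193.
φ(30301) = (157−1) · (193−1) = 156 · 192 = 29952.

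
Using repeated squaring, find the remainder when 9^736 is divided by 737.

350

9^1 ≡ 9 (mod 737)
9^2 ≡ 9^2 = 81 ≡ 81 (mod 737)
9^4 ≡ 81^2 = 6561 ≡ 665 (mod 737)
9^8 ≡ 665^2 = 442225 ≡ 25 (mod 737)
9^16 ≡ 25^2 = 625 ≡ 625 (mod 737)
9^32 ≡ 625^2 = 390625 ≡ 15 (mod 737)
9^64 ≡ 15^2 = 225 ≡ 225 (mod 737)
9^128 ≡ 225^2 = 50625 ≡ 509 (mod 737)
9^256 ≡ 509^2 = 259081 ≡ 394 (mod 737)
9^512 ≡ 394^2 = 155236 ≡ 466 (mod 737)
736 = 512 + 128 + 64 + 32 in binary powers of 2.
So 9^736 ≡ 466 · 509 · 225 · 15 ≡ 350 (mod 737).
Since 350 ≠ 1, base 9 is a Fermat witness: 737 is composite.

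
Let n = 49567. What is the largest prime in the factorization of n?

49567 = 7 · 7081
7081 = 73 · 97
97 is prime.
So 49567 = 7 · 73 · 97; the largest prime factor is 97.

97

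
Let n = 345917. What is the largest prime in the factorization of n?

345917 = 11 · 31447
31447 = 13 · 2419
2419 = 41 · 59
59 is prime.
So 345917 = 11 · 13 · 41 · 59; the largest prime factor is 59.

59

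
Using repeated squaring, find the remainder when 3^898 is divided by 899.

3^1 ≡ 3 (mod 899)
3^2 ≡ 3^2 = 9 ≡ 9 (mod 899)
3^4 ≡ 9^2 = 81 ≡ 81 (mod 899)
3^8 ≡ 81^2 = 6561 ≡ 268 (mod 899)
3^16 ≡ 268^2 = 71824 ≡ 803 (mod 899)
3^32 ≡ 803^2 = 644809 ≡ 226 (mod 899)
3^64 ≡ 226^2 = 51076 ≡ 732 (mod 899)
3^128 ≡ 732^2 = 535824 ≡ 20 (mod 899)
3^256 ≡ 20^2 = 400 ≡ 400 (mod 899)
3^512 ≡ 400^2 = 160000 ≡ 877 (mod 899)
898 = 512 + 256 + 128 + 2 in binary powers of 2.
So 3^898 ≡ 877 · 400 · 20 · 9 ≡ 38 (mod 899).
Since 38 ≠ 1, base 3 is a Fermat witness: 899 is composite.

38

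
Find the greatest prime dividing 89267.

89

89267 = 17 · 5251
5251 = 59 · 89
89 is prime.
So 89267 = 17 · 59 · 89; the largest prime factor is 89.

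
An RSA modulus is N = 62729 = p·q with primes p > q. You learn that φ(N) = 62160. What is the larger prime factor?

φ(n) = (p−1)(q−1) = n − (p+q) + 1, so p + q = 62729 − 62160 + 1 = 570.
p and q are the roots of t² − 570t + 62729 = 0.
Discriminant: 570² − 4·62729 = 324900 − 250916 = 73984; √73984 = 272.
q = (570 − 272)/2 = 149, p = (570 + 272)/2 = 421.
Check: 149 · 421 = 62729.

421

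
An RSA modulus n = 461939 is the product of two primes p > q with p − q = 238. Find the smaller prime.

571

Since p = q + 238, we have 461939 = q(q + 238), so q² + 238q − 461939 = 0.
Discriminant: 238² + 4·461939 = 56644 + 1847756 = 1904400; √1904400 = 1380.
q = (−238 + 1380)/2 = 571, and p = q + 238 = 809.
Check: 571 · 809 = 461939.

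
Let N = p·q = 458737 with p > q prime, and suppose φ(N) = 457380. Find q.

φ(n) = (p−1)(q−1) = n − (p+q) + 1, so p + q = 458737 − 457380 + 1 = 1358.
p and q are the roots of t² − 1358t + 458737 = 0.
Discriminant: 1358² − 4·458737 = 1844164 − 1834948 = 9216; √9216 = 96.
q = (1358 − 96)/2 = 631, p = (1358 + 96)/2 = 727.
Check: 631 · 727 = 458737.

631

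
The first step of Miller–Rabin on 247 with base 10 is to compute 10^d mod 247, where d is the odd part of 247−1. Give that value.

247 − 1 = 246 = 2^1 · 123, so d = 123.
10^1 ≡ 10 (mod 247)
10^2 ≡ 10^2 = 100 ≡ 100 (mod 247)
10^4 ≡ 100^2 = 10000 ≡ 120 (mod 247)
10^8 ≡ 120^2 = 14400 ≡ 74 (mod 247)
10^16 ≡ 74^2 = 5476 ≡ 42 (mod 247)
10^32 ≡ 42^2 = 1764 ≡ 35 (mod 247)
10^64 ≡ 35^2 = 1225 ≡ 237 (mod 247)
123 = 64 + 32 + 16 + 8 + 2 + 1 in binary powers of 2.
So 10^123 ≡ 237 · 35 · 42 · 74 · 100 · 10 ≡ 103 (mod 247).
Squaring chain: 103; never reaches −1, so base 10 is a Miller–Rabin witness that 247 is composite.

103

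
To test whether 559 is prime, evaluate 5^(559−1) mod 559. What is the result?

428

5^1 ≡ 5 (mod 559)
5^2 ≡ 5^2 = 25 ≡ 25 (mod 559)
5^4 ≡ 25^2 = 625 ≡ 66 (mod 559)
5^8 ≡ 66^2 = 4356 ≡ 443 (mod 559)
5^16 ≡ 443^2 = 196249 ≡ 40 (mod 559)
5^32 ≡ 40^2 = 1600 ≡ 482 (mod 559)
5^64 ≡ 482^2 = 232324 ≡ 339 (mod 559)
5^128 ≡ 339^2 = 114921 ≡ 326 (mod 559)
5^256 ≡ 326^2 = 106276 ≡ 66 (mod 559)
5^512 ≡ 66^2 = 4356 ≡ 443 (mod 559)
558 = 512 + 32 + 8 + 4 + 2 in binary powers of 2.
So 5^558 ≡ 443 · 482 · 443 · 66 · 25 ≡ 428 (mod 559).
Since 428 ≠ 1, base 5 is a Fermat witness: 559 is composite.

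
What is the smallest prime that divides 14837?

14837 is odd.
Digit sum 23, not divisible by 3.
Ends in 7: not divisible by 5.
7: 14837 = 7·2119 + 4
11: 14837 = 11·1348 + 9
13: 14837 = 13·1141 + 4
17: 14837 = 17·872 + 13
19: 14837 = 19·780 + 17
23: 14837 = 23·645 + 2
29: 14837 = 29·511 + 18
31: 14837 = 31·478 + 19
37: 14837 = 37·401

37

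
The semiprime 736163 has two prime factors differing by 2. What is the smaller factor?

Since p = q + 2, we have 736163 = q(q + 2), so q² + 2q − 736163 = 0.
Discriminant: 2² + 4·736163 = 4 + 2944652 = 2944656; √2944656 = 1716.
q = (−2 + 1716)/2 = 857, and p = q + 2 = 859.
Check: 857 · 859 = 736163.

857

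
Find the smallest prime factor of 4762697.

61

4762697 is odd.
Digit sum 41, not divisible by 3.
Ends in 7: not divisible by 5.
7: 4762697 = 7·680385 + 2
11: 4762697 = 11·432972 + 5
13: 4762697 = 13·366361 + 4
17: 4762697 = 17·280158 + 11
19: 4762697 = 19·250668 + 5
23: 4762697 = 23·207073 + 18
29: 4762697 = 29·164230 + 27
31: 4762697 = 31·153635 + 12
37: 4762697 = 37·128721 + 20
41: 4762697 = 41·116163 + 14
43: 4762697 = 43·110760 + 17
47: 4762697 = 47·101333 + 46
53: 4762697 = 53·89862 + 11
59: 4762697 = 59·80723 + 40
61: 4762697 = 61·78077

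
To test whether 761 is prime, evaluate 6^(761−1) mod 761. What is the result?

6^1 ≡ 6 (mod 761)
6^2 ≡ 6^2 = 36 ≡ 36 (mod 761)
6^4 ≡ 36^2 = 1296 ≡ 535 (mod 761)
6^8 ≡ 535^2 = 286225 ≡ 89 (mod 761)
6^16 ≡ 89^2 = 7921 ≡ 311 (mod 761)
6^32 ≡ 311^2 = 96721 ≡ 74 (mod 761)
6^64 ≡ 74^2 = 5476 ≡ 149 (mod 761)
6^128 ≡ 149^2 = 22201 ≡ 132 (mod 761)
6^256 ≡ 132^2 = 17424 ≡ 682 (mod 761)
6^512 ≡ 682^2 = 465124 ≡ 153 (mod 761)
760 = 512 + 128 + 64 + 32 + 16 + 8 in binary powers of 2.
So 6^760 ≡ 153 · 132 · 149 · 74 · 311 · 89 ≡ 1 (mod 761).
Since the result is 1, base 6 gives no evidence that 761 is composite.

1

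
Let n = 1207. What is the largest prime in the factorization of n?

1207 = 17 · 71
71 is prime.
So 1207 = 17 · 71; the largest prime factor is 71.

71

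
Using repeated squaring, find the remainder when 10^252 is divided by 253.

177

10^1 ≡ 10 (mod 253)
10^2 ≡ 10^2 = 100 ≡ 100 (mod 253)
10^4 ≡ 100^2 = 10000 ≡ 133 (mod 253)
10^8 ≡ 133^2 = 17689 ≡ 232 (mod 253)
10^16 ≡ 232^2 = 53824 ≡ 188 (mod 253)
10^32 ≡ 188^2 = 35344 ≡ 177 (mod 253)
10^64 ≡ 177^2 = 31329 ≡ 210 (mod 253)
10^128 ≡ 210^2 = 44100 ≡ 78 (mod 253)
252 = 128 + 64 + 32 + 16 + 8 + 4 in binary powers of 2.
So 10^252 ≡ 78 · 210 · 177 · 188 · 232 · 133 ≡ 177 (mod 253).
Since 177 ≠ 1, base 10 is a Fermat witness: 253 is composite.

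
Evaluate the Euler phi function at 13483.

13248

Factor: 13483 = 97 · 139.
φ(13483) = (97−1) · (139−1) = 96 · 138 = 13248.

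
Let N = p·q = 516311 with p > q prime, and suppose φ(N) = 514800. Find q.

521

φ(n) = (p−1)(q−1) = n − (p+q) + 1, so p + q = 516311 − 514800 + 1 = 1512.
p and q are the roots of t² − 1512t + 516311 = 0.
Discriminant: 1512² − 4·516311 = 2286144 − 2065244 = 220900; √220900 = 470.
q = (1512 − 470)/2 = 521, p = (1512 + 470)/2 = 991.
Check: 521 · 991 = 516311.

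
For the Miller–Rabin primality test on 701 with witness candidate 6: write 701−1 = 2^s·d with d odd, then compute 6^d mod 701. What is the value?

700

701 − 1 = 700 = 2^2 · 175, so d = 175.
6^1 ≡ 6 (mod 701)
6^2 ≡ 6^2 = 36 ≡ 36 (mod 701)
6^4 ≡ 36^2 = 1296 ≡ 595 (mod 701)
6^8 ≡ 595^2 = 354025 ≡ 20 (mod 701)
6^16 ≡ 20^2 = 400 ≡ 400 (mod 701)
6^32 ≡ 400^2 = 160000 ≡ 172 (mod 701)
6^64 ≡ 172^2 = 29584 ≡ 142 (mod 701)
6^128 ≡ 142^2 = 20164 ≡ 536 (mod 701)
175 = 128 + 32 + 8 + 4 + 2 + 1 in binary powers of 2.
So 6^175 ≡ 536 · 172 · 20 · 595 · 36 · 6 ≡ 700 (mod 701).
Since 6^d ≡ 700 (mod 701), base 6 does not prove 701 composite.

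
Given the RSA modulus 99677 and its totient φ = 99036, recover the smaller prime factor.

263

φ(n) = (p−1)(q−1) = n − (p+q) + 1, so p + q = 99677 − 99036 + 1 = 642.
p and q are the roots of t² − 642t + 99677 = 0.
Discriminant: 642² − 4·99677 = 412164 − 398708 = 13456; √13456 = 116.
q = (642 − 116)/2 = 263, p = (642 + 116)/2 = 379.
Check: 263 · 379 = 99677.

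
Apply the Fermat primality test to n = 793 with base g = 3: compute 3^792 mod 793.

3^1 ≡ 3 (mod 793)
3^2 ≡ 3^2 = 9 ≡ 9 (mod 793)
3^4 ≡ 9^2 = 81 ≡ 81 (mod 793)
3^8 ≡ 81^2 = 6561 ≡ 217 (mod 793)
3^16 ≡ 217^2 = 47089 ≡ 302 (mod 793)
3^32 ≡ 302^2 = 91204 ≡ 9 (mod 793)
3^64 ≡ 9^2 = 81 ≡ 81 (mod 793)
3^128 ≡ 81^2 = 6561 ≡ 217 (mod 793)
3^256 ≡ 217^2 = 47089 ≡ 302 (mod 793)
3^512 ≡ 302^2 = 91204 ≡ 9 (mod 793)
792 = 512 + 256 + 16 + 8 in binary powers of 2.
So 3^792 ≡ 9 · 302 · 302 · 217 ≡ 131 (mod 793).
Since 131 ≠ 1, base 3 is a Fermat witness: 793 is composite.

131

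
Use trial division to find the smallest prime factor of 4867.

4867 is odd.
Digit sum 25, not divisible by 3.
Ends in 7: not divisible by 5.
7: 4867 = 7·695 + 2
11: 4867 = 11·442 + 5
13: 4867 = 13·374 + 5
17: 4867 = 17·286 + 5
19: 4867 = 19·256 + 3
23: 4867 = 23·211 + 14
29: 4867 = 29·167 + 24
31: 4867 = 31·157

31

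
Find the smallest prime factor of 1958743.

37

1958743 is odd.
Digit sum 37, not divisible by 3.
Ends in 3: not divisible by 5.
7: 1958743 = 7·279820 + 3
11: 1958743 = 11·178067 + 6
13: 1958743 = 13·150672 + 7
17: 1958743 = 17·115220 + 3
19: 1958743 = 19·103091 + 14
23: 1958743 = 23·85162 + 17
29: 1958743 = 29·67542 + 25
31: 1958743 = 31·63185 + 8
37: 1958743 = 37·52939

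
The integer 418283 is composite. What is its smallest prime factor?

31

418283 is odd.
Digit sum 26, not divisible by 3.
Ends in 3: not divisible by 5.
7: 418283 = 7·59754 + 5
11: 418283 = 11·38025 + 8
13: 418283 = 13·32175 + 8
17: 418283 = 17·24604 + 15
19: 418283 = 19·22014 + 17
23: 418283 = 23·18186 + 5
29: 418283 = 29·14423 + 16
31: 418283 = 31·13493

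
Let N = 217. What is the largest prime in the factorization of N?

217 = 7 · 31
31 is prime.
So 217 = 7 · 31; the largest prime factor is 31.

31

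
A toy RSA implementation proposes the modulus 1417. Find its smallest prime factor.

1417 is odd.
Digit sum 13, not divisible by 3.
Ends in 7: not divisible by 5.
7: 1417 = 7·202 + 3
11: 1417 = 11·128 + 9
13: 1417 = 13·109

13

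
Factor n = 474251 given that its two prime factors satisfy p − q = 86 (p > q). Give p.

Since p = q + 86, we have 474251 = q(q + 86), so q² + 86q − 474251 = 0.
Discriminant: 86² + 4·474251 = 7396 + 1897004 = 1904400; √1904400 = 1380.
q = (−86 + 1380)/2 = 647, and p = q + 86 = 733.
Check: 647 · 733 = 474251.

733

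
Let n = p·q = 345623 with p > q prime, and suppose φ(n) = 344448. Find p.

φ(n) = (p−1)(q−1) = n − (p+q) + 1, so p + q = 345623 − 344448 + 1 = 1176.
p and q are the roots of t² − 1176t + 345623 = 0.
Discriminant: 1176² − 4·345623 = 1382976 − 1382492 = 484; √484 = 22.
q = (1176 − 22)/2 = 577, p = (1176 + 22)/2 = 599.
Check: 577 · 599 = 345623.

599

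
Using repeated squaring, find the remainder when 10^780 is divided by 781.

243

10^1 ≡ 10 (mod 781)
10^2 ≡ 10^2 = 100 ≡ 100 (mod 781)
10^4 ≡ 100^2 = 10000 ≡ 628 (mod 781)
10^8 ≡ 628^2 = 394384 ≡ 760 (mod 781)
10^16 ≡ 760^2 = 577600 ≡ 441 (mod 781)
10^32 ≡ 441^2 = 194481 ≡ 12 (mod 781)
10^64 ≡ 12^2 = 144 ≡ 144 (mod 781)
10^128 ≡ 144^2 = 20736 ≡ 430 (mod 781)
10^256 ≡ 430^2 = 184900 ≡ 584 (mod 781)
10^512 ≡ 584^2 = 341056 ≡ 540 (mod 781)
780 = 512 + 256 + 8 + 4 in binary powers of 2.
So 10^780 ≡ 540 · 584 · 760 · 628 ≡ 243 (mod 781).
Since 243 ≠ 1, base 10 is a Fermat witness: 781 is composite.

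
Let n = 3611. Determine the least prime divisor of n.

3611 is odd.
Digit sum 11, not divisible by 3.
Ends in 1: not divisible by 5.
7: 3611 = 7·515 + 6
11: 3611 = 11·328 + 3
13: 3611 = 13·277 + 10
17: 3611 = 17·212 + 7
19: 3611 = 19·190 + 1
23: 3611 = 23·157

23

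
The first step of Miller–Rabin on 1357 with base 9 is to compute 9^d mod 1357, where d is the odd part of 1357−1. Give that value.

1357 − 1 = 1356 = 2^2 · 339, so d = 339.
9^1 ≡ 9 (mod 1357)
9^2 ≡ 9^2 = 81 ≡ 81 (mod 1357)
9^4 ≡ 81^2 = 6561 ≡ 1133 (mod 1357)
9^8 ≡ 1133^2 = 1283689 ≡ 1324 (mod 1357)
9^16 ≡ 1324^2 = 1752976 ≡ 1089 (mod 1357)
9^32 ≡ 1089^2 = 1185921 ≡ 1260 (mod 1357)
9^64 ≡ 1260^2 = 1587600 ≡ 1267 (mod 1357)
9^128 ≡ 1267^2 = 1605289 ≡ 1315 (mod 1357)
9^256 ≡ 1315^2 = 1729225 ≡ 407 (mod 1357)
339 = 256 + 64 + 16 + 2 + 1 in binary powers of 2.
So 9^339 ≡ 407 · 1267 · 1089 · 81 · 9 ≡ 324 (mod 1357).
Squaring chain: 324 → 487; never reaches −1, so base 9 is a Miller–Rabin witness that 1357 is composite.

324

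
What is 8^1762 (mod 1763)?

1417

8^1 ≡ 8 (mod 1763)
8^2 ≡ 8^2 = 64 ≡ 64 (mod 1763)
8^4 ≡ 64^2 = 4096 ≡ 570 (mod 1763)
8^8 ≡ 570^2 = 324900 ≡ 508 (mod 1763)
8^16 ≡ 508^2 = 258064 ≡ 666 (mod 1763)
8^32 ≡ 666^2 = 443556 ≡ 1043 (mod 1763)
8^64 ≡ 1043^2 = 1087849 ≡ 78 (mod 1763)
8^128 ≡ 78^2 = 6084 ≡ 795 (mod 1763)
8^256 ≡ 795^2 = 632025 ≡ 871 (mod 1763)
8^512 ≡ 871^2 = 758641 ≡ 551 (mod 1763)
8^1024 ≡ 551^2 = 303601 ≡ 365 (mod 1763)
1762 = 1024 + 512 + 128 + 64 + 32 + 2 in binary powers of 2.
So 8^1762 ≡ 365 · 551 · 795 · 78 · 1043 · 64 ≡ 1417 (mod 1763).
Since 1417 ≠ 1, base 8 is a Fermat witness: 1763 is composite.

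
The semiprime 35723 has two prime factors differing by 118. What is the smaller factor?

139

Since p = q + 118, we have 35723 = q(q + 118), so q² + 118q − 35723 = 0.
Discriminant: 118² + 4·35723 = 13924 + 142892 = 156816; √156816 = 396.
q = (−118 + 396)/2 = 139, and p = q + 118 = 257.
Check: 139 · 257 = 35723.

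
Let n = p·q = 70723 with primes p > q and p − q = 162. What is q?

197

Since p = q + 162, we have 70723 = q(q + 162), so q² + 162q − 70723 = 0.
Discriminant: 162² + 4·70723 = 26244 + 282892 = 309136; √309136 = 556.
q = (−162 + 556)/2 = 197, and p = q + 162 = 359.
Check: 197 · 359 = 70723.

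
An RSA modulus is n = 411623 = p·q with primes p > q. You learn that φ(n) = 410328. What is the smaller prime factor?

φ(n) = (p−1)(q−1) = n − (p+q) + 1, so p + q = 411623 − 410328 + 1 = 1296.
p and q are the roots of t² − 1296t + 411623 = 0.
Discriminant: 1296² − 4·411623 = 1679616 − 1646492 = 33124; √33124 = 182.
q = (1296 − 182)/2 = 557, p = (1296 + 182)/2 = 739.
Check: 557 · 739 = 411623.

557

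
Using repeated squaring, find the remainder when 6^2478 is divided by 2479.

2293

6^1 ≡ 6 (mod 2479)
6^2 ≡ 6^2 = 36 ≡ 36 (mod 2479)
6^4 ≡ 36^2 = 1296 ≡ 1296 (mod 2479)
6^8 ≡ 1296^2 = 1679616 ≡ 1333 (mod 2479)
6^16 ≡ 1333^2 = 1776889 ≡ 1925 (mod 2479)
6^32 ≡ 1925^2 = 3705625 ≡ 1999 (mod 2479)
6^64 ≡ 1999^2 = 3996001 ≡ 2332 (mod 2479)
6^128 ≡ 2332^2 = 5438224 ≡ 1777 (mod 2479)
6^256 ≡ 1777^2 = 3157729 ≡ 1962 (mod 2479)
6^512 ≡ 1962^2 = 3849444 ≡ 2036 (mod 2479)
6^1024 ≡ 2036^2 = 4145296 ≡ 408 (mod 2479)
6^2048 ≡ 408^2 = 166464 ≡ 371 (mod 2479)
2478 = 2048 + 256 + 128 + 32 + 8 + 4 + 2 in binary powers of 2.
So 6^2478 ≡ 371 · 1962 · 1777 · 1999 · 1333 · 1296 · 36 ≡ 2293 (mod 2479).
Since 2293 ≠ 1, base 6 is a Fermat witness: 2479 is composite.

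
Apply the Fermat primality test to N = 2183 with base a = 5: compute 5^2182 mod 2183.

5^1 ≡ 5 (mod 2183)
5^2 ≡ 5^2 = 25 ≡ 25 (mod 2183)
5^4 ≡ 25^2 = 625 ≡ 625 (mod 2183)
5^8 ≡ 625^2 = 390625 ≡ 2051 (mod 2183)
5^16 ≡ 2051^2 = 4206601 ≡ 2143 (mod 2183)
5^32 ≡ 2143^2 = 4592449 ≡ 1600 (mod 2183)
5^64 ≡ 1600^2 = 2560000 ≡ 1524 (mod 2183)
5^128 ≡ 1524^2 = 2322576 ≡ 2047 (mod 2183)
5^256 ≡ 2047^2 = 4190209 ≡ 1032 (mod 2183)
5^512 ≡ 1032^2 = 1065024 ≡ 1903 (mod 2183)
5^1024 ≡ 1903^2 = 3621409 ≡ 1995 (mod 2183)
5^2048 ≡ 1995^2 = 3980025 ≡ 416 (mod 2183)
2182 = 2048 + 128 + 4 + 2 in binary powers of 2.
So 5^2182 ≡ 416 · 2047 · 625 · 25 ≡ 1484 (mod 2183).
Since 1484 ≠ 1, base 5 is a Fermat witness: 2183 is composite.

1484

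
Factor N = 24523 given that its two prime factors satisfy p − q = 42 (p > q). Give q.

Since p = q + 42, we have 24523 = q(q + 42), so q² + 42q − 24523 = 0.
Discriminant: 42² + 4·24523 = 1764 + 98092 = 99856; √99856 = 316.
q = (−42 + 316)/2 = 137, and p = q + 42 = 179.
Check: 137 · 179 = 24523.

137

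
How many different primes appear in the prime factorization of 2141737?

2141737 = 13^2 · 12673
12673 = 19 · 667
667 = 23 · 29
2141737 = 13^2 · 19 · 23 · 29, which has 4 distinct prime factors.

4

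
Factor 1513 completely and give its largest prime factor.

89

1513 = 17 · 89
89 is prime.
So 1513 = 17 · 89; the largest prime factor is 89.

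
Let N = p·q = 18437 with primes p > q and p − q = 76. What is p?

179

Since p = q + 76, we have 18437 = q(q + 76), so q² + 76q − 18437 = 0.
Discriminant: 76² + 4·18437 = 5776 + 73748 = 79524; √79524 = 282.
q = (−76 + 282)/2 = 103, and p = q + 76 = 179.
Check: 103 · 179 = 18437.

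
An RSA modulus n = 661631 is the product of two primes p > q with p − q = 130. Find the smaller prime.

751

Since p = q + 130, we have 661631 = q(q + 130), so q² + 130q − 661631 = 0.
Discriminant: 130² + 4·661631 = 16900 + 2646524 = 2663424; √2663424 = 1632.
q = (−130 + 1632)/2 = 751, and p = q + 130 = 881.
Check: 751 · 881 = 661631.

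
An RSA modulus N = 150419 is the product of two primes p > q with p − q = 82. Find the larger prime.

Since p = q + 82, we have 150419 = q(q + 82), so q² + 82q − 150419 = 0.
Discriminant: 82² + 4·150419 = 6724 + 601676 = 608400; √608400 = 780.
q = (−82 + 780)/2 = 349, and p = q + 82 = 431.
Check: 349 · 431 = 150419.

431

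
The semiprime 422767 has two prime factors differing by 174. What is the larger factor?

Since p = q + 174, we have 422767 = q(q + 174), so q² + 174q − 422767 = 0.
Discriminant: 174² + 4·422767 = 30276 + 1691068 = 1721344; √1721344 = 1312.
q = (−174 + 1312)/2 = 569, and p = q + 174 = 743.
Check: 569 · 743 = 422767.

743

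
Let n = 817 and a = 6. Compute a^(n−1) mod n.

6^1 ≡ 6 (mod 817)
6^2 ≡ 6^2 = 36 ≡ 36 (mod 817)
6^4 ≡ 36^2 = 1296 ≡ 479 (mod 817)
6^8 ≡ 479^2 = 229441 ≡ 681 (mod 817)
6^16 ≡ 681^2 = 463761 ≡ 522 (mod 817)
6^32 ≡ 522^2 = 272484 ≡ 423 (mod 817)
6^64 ≡ 423^2 = 178929 ≡ 6 (mod 817)
6^128 ≡ 6^2 = 36 ≡ 36 (mod 817)
6^256 ≡ 36^2 = 1296 ≡ 479 (mod 817)
6^512 ≡ 479^2 = 229441 ≡ 681 (mod 817)
816 = 512 + 256 + 32 + 16 in binary powers of 2.
So 6^816 ≡ 681 · 479 · 423 · 522 ≡ 87 (mod 817).
Since 87 ≠ 1, base 6 is a Fermat witness: 817 is composite.

87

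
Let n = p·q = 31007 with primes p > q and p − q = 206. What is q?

Since p = q + 206, we have 31007 = q(q + 206), so q² + 206q − 31007 = 0.
Discriminant: 206² + 4·31007 = 42436 + 124028 = 166464; √166464 = 408.
q = (−206 + 408)/2 = 101, and p = q + 206 = 307.
Check: 101 · 307 = 31007.

101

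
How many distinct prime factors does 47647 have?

3

47647 = 29 · 1643
1643 = 31 · 53
47647 = 29 · 31 · 53, which has 3 distinct prime factors.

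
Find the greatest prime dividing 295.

59

295 = 5 · 59
59 is prime.
So 295 = 5 · 59; the largest prime factor is 59.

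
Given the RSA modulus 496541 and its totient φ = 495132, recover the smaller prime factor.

683

φ(n) = (p−1)(q−1) = n − (p+q) + 1, so p + q = 496541 − 495132 + 1 = 1410.
p and q are the roots of t² − 1410t + 496541 = 0.
Discriminant: 1410² − 4·496541 = 1988100 − 1986164 = 1936; √1936 = 44.
q = (1410 − 44)/2 = 683, p = (1410 + 44)/2 = 727.
Check: 683 · 727 = 496541.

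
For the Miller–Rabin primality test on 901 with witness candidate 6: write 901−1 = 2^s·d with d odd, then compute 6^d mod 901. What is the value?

771

901 − 1 = 900 = 2^2 · 225, so d = 225.
6^1 ≡ 6 (mod 901)
6^2 ≡ 6^2 = 36 ≡ 36 (mod 901)
6^4 ≡ 36^2 = 1296 ≡ 395 (mod 901)
6^8 ≡ 395^2 = 156025 ≡ 152 (mod 901)
6^16 ≡ 152^2 = 23104 ≡ 579 (mod 901)
6^32 ≡ 579^2 = 335241 ≡ 69 (mod 901)
6^64 ≡ 69^2 = 4761 ≡ 256 (mod 901)
6^128 ≡ 256^2 = 65536 ≡ 664 (mod 901)
225 = 128 + 64 + 32 + 1 in binary powers of 2.
So 6^225 ≡ 664 · 256 · 69 · 6 ≡ 771 (mod 901).
Squaring chain: 771 → 682; never reaches −1, so base 6 is a Miller–Rabin witness that 901 is composite.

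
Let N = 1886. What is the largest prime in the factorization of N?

41

1886 = 2 · 943
943 = 23 · 41
41 is prime.
So 1886 = 2 · 23 · 41; the largest prime factor is 41.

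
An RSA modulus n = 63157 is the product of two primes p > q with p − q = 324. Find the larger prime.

461

Since p = q + 324, we have 63157 = q(q + 324), so q² + 324q − 63157 = 0.
Discriminant: 324² + 4·63157 = 104976 + 252628 = 357604; √357604 = 598.
q = (−324 + 598)/2 = 137, and p = q + 324 = 461.
Check: 137 · 461 = 63157.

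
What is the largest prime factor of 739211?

739211 = 11 · 67201
67201 = 17 · 3953
3953 = 59 · 67
67 is prime.
So 739211 = 11 · 17 · 59 · 67; the largest prime factor is 67.

67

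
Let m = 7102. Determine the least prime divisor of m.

7102 is even: 2 divides it.

2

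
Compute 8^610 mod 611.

155

8^1 ≡ 8 (mod 611)
8^2 ≡ 8^2 = 64 ≡ 64 (mod 611)
8^4 ≡ 64^2 = 4096 ≡ 430 (mod 611)
8^8 ≡ 430^2 = 184900 ≡ 378 (mod 611)
8^16 ≡ 378^2 = 142884 ≡ 521 (mod 611)
8^32 ≡ 521^2 = 271441 ≡ 157 (mod 611)
8^64 ≡ 157^2 = 24649 ≡ 209 (mod 611)
8^128 ≡ 209^2 = 43681 ≡ 300 (mod 611)
8^256 ≡ 300^2 = 90000 ≡ 183 (mod 611)
8^512 ≡ 183^2 = 33489 ≡ 495 (mod 611)
610 = 512 + 64 + 32 + 2 in binary powers of 2.
So 8^610 ≡ 495 · 209 · 157 · 64 ≡ 155 (mod 611).
Since 155 ≠ 1, base 8 is a Fermat witness: 611 is composite.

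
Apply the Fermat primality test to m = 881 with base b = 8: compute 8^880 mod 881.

8^1 ≡ 8 (mod 881)
8^2 ≡ 8^2 = 64 ≡ 64 (mod 881)
8^4 ≡ 64^2 = 4096 ≡ 572 (mod 881)
8^8 ≡ 572^2 = 327184 ≡ 333 (mod 881)
8^16 ≡ 333^2 = 110889 ≡ 764 (mod 881)
8^32 ≡ 764^2 = 583696 ≡ 474 (mod 881)
8^64 ≡ 474^2 = 224676 ≡ 21 (mod 881)
8^128 ≡ 21^2 = 441 ≡ 441 (mod 881)
8^256 ≡ 441^2 = 194481 ≡ 661 (mod 881)
8^512 ≡ 661^2 = 436921 ≡ 826 (mod 881)
880 = 512 + 256 + 64 + 32 + 16 in binary powers of 2.
So 8^880 ≡ 826 · 661 · 21 · 474 · 764 ≡ 1 (mod 881).
Since the result is 1, base 8 gives no evidence that 881 is composite.

1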